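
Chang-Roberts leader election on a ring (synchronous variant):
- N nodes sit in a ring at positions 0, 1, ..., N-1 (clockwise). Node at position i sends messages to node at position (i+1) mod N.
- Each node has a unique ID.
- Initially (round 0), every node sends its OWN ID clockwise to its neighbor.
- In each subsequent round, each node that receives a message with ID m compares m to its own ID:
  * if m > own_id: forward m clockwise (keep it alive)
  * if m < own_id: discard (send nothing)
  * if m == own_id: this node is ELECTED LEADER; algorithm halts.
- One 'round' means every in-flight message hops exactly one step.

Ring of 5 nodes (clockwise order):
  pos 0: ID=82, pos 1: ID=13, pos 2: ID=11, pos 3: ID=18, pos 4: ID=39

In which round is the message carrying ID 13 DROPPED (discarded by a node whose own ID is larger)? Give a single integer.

Round 1: pos1(id13) recv 82: fwd; pos2(id11) recv 13: fwd; pos3(id18) recv 11: drop; pos4(id39) recv 18: drop; pos0(id82) recv 39: drop
Round 2: pos2(id11) recv 82: fwd; pos3(id18) recv 13: drop
Round 3: pos3(id18) recv 82: fwd
Round 4: pos4(id39) recv 82: fwd
Round 5: pos0(id82) recv 82: ELECTED
Message ID 13 originates at pos 1; dropped at pos 3 in round 2

Answer: 2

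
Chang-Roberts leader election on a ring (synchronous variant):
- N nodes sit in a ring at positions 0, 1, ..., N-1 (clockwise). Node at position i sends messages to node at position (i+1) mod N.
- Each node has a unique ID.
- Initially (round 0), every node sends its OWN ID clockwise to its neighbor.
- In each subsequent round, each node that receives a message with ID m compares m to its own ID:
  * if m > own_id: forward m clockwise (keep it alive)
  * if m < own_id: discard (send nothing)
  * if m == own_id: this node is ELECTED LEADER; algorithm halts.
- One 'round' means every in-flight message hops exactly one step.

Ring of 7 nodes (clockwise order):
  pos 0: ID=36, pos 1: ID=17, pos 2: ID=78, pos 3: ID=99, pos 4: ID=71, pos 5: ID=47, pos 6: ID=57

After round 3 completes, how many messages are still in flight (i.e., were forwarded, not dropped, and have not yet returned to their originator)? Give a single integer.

Answer: 2

Derivation:
Round 1: pos1(id17) recv 36: fwd; pos2(id78) recv 17: drop; pos3(id99) recv 78: drop; pos4(id71) recv 99: fwd; pos5(id47) recv 71: fwd; pos6(id57) recv 47: drop; pos0(id36) recv 57: fwd
Round 2: pos2(id78) recv 36: drop; pos5(id47) recv 99: fwd; pos6(id57) recv 71: fwd; pos1(id17) recv 57: fwd
Round 3: pos6(id57) recv 99: fwd; pos0(id36) recv 71: fwd; pos2(id78) recv 57: drop
After round 3: 2 messages still in flight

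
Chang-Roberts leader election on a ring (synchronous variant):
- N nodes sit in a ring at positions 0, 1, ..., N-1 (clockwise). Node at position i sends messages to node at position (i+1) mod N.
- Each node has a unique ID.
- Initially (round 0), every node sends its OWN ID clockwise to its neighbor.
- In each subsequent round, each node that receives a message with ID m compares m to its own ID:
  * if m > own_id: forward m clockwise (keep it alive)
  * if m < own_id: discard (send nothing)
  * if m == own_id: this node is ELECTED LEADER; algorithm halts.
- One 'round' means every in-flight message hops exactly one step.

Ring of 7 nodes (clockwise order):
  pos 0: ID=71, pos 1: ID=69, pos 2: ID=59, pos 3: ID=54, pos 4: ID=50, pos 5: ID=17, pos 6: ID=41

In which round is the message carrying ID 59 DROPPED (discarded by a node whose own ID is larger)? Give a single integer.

Round 1: pos1(id69) recv 71: fwd; pos2(id59) recv 69: fwd; pos3(id54) recv 59: fwd; pos4(id50) recv 54: fwd; pos5(id17) recv 50: fwd; pos6(id41) recv 17: drop; pos0(id71) recv 41: drop
Round 2: pos2(id59) recv 71: fwd; pos3(id54) recv 69: fwd; pos4(id50) recv 59: fwd; pos5(id17) recv 54: fwd; pos6(id41) recv 50: fwd
Round 3: pos3(id54) recv 71: fwd; pos4(id50) recv 69: fwd; pos5(id17) recv 59: fwd; pos6(id41) recv 54: fwd; pos0(id71) recv 50: drop
Round 4: pos4(id50) recv 71: fwd; pos5(id17) recv 69: fwd; pos6(id41) recv 59: fwd; pos0(id71) recv 54: drop
Round 5: pos5(id17) recv 71: fwd; pos6(id41) recv 69: fwd; pos0(id71) recv 59: drop
Round 6: pos6(id41) recv 71: fwd; pos0(id71) recv 69: drop
Round 7: pos0(id71) recv 71: ELECTED
Message ID 59 originates at pos 2; dropped at pos 0 in round 5

Answer: 5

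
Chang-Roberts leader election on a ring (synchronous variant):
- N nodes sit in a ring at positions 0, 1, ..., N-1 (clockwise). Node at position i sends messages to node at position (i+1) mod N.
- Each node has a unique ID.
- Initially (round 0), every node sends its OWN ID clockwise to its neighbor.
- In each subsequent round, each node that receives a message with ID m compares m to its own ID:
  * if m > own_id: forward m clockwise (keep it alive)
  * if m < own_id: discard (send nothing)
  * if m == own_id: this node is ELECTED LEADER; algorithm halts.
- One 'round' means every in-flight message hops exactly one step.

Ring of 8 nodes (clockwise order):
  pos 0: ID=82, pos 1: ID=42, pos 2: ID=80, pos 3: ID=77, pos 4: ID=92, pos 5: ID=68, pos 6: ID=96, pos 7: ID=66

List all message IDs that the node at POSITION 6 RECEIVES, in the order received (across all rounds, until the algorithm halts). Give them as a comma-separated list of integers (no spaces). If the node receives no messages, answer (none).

Round 1: pos1(id42) recv 82: fwd; pos2(id80) recv 42: drop; pos3(id77) recv 80: fwd; pos4(id92) recv 77: drop; pos5(id68) recv 92: fwd; pos6(id96) recv 68: drop; pos7(id66) recv 96: fwd; pos0(id82) recv 66: drop
Round 2: pos2(id80) recv 82: fwd; pos4(id92) recv 80: drop; pos6(id96) recv 92: drop; pos0(id82) recv 96: fwd
Round 3: pos3(id77) recv 82: fwd; pos1(id42) recv 96: fwd
Round 4: pos4(id92) recv 82: drop; pos2(id80) recv 96: fwd
Round 5: pos3(id77) recv 96: fwd
Round 6: pos4(id92) recv 96: fwd
Round 7: pos5(id68) recv 96: fwd
Round 8: pos6(id96) recv 96: ELECTED

Answer: 68,92,96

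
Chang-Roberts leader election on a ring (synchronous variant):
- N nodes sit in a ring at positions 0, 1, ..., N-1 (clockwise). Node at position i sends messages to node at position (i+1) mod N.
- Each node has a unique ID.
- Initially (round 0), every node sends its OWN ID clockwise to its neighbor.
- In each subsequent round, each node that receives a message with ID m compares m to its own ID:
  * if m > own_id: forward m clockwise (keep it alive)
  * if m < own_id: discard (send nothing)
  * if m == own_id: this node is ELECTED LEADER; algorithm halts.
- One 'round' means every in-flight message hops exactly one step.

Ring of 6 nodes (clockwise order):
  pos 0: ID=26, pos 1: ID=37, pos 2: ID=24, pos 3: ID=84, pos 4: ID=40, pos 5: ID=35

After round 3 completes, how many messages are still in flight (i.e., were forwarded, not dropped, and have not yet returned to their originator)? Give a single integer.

Round 1: pos1(id37) recv 26: drop; pos2(id24) recv 37: fwd; pos3(id84) recv 24: drop; pos4(id40) recv 84: fwd; pos5(id35) recv 40: fwd; pos0(id26) recv 35: fwd
Round 2: pos3(id84) recv 37: drop; pos5(id35) recv 84: fwd; pos0(id26) recv 40: fwd; pos1(id37) recv 35: drop
Round 3: pos0(id26) recv 84: fwd; pos1(id37) recv 40: fwd
After round 3: 2 messages still in flight

Answer: 2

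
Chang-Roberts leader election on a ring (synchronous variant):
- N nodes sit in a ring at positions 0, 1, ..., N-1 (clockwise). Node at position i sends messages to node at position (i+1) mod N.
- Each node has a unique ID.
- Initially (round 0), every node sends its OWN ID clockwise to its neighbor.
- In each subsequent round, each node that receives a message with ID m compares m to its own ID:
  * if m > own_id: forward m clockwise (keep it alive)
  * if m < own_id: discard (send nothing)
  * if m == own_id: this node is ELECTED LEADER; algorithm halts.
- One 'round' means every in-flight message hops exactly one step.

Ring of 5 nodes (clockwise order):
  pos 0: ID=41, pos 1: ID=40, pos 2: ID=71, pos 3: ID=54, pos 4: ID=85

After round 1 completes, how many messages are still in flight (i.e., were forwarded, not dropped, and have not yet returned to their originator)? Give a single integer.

Answer: 3

Derivation:
Round 1: pos1(id40) recv 41: fwd; pos2(id71) recv 40: drop; pos3(id54) recv 71: fwd; pos4(id85) recv 54: drop; pos0(id41) recv 85: fwd
After round 1: 3 messages still in flight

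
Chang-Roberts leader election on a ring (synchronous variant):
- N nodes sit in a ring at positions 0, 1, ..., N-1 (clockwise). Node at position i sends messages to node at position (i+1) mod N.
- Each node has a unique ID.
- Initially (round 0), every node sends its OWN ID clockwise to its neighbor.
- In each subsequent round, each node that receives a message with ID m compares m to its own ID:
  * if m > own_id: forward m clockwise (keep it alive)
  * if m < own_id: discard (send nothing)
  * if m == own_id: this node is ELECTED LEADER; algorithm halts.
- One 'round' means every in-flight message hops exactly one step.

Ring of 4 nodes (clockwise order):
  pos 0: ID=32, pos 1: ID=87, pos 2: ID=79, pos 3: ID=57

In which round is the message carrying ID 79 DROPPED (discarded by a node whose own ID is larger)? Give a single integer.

Round 1: pos1(id87) recv 32: drop; pos2(id79) recv 87: fwd; pos3(id57) recv 79: fwd; pos0(id32) recv 57: fwd
Round 2: pos3(id57) recv 87: fwd; pos0(id32) recv 79: fwd; pos1(id87) recv 57: drop
Round 3: pos0(id32) recv 87: fwd; pos1(id87) recv 79: drop
Round 4: pos1(id87) recv 87: ELECTED
Message ID 79 originates at pos 2; dropped at pos 1 in round 3

Answer: 3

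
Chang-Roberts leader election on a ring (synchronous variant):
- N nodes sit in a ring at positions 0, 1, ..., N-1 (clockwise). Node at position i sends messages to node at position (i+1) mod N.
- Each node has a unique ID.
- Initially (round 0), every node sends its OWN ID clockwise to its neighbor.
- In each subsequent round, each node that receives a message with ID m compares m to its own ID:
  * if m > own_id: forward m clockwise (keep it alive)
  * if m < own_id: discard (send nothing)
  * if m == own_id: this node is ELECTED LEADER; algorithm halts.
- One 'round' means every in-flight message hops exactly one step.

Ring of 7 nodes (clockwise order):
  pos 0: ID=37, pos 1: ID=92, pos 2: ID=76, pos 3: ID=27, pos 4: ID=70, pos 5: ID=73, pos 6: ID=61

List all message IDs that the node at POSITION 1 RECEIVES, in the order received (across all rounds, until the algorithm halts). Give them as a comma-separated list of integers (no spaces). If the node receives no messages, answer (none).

Round 1: pos1(id92) recv 37: drop; pos2(id76) recv 92: fwd; pos3(id27) recv 76: fwd; pos4(id70) recv 27: drop; pos5(id73) recv 70: drop; pos6(id61) recv 73: fwd; pos0(id37) recv 61: fwd
Round 2: pos3(id27) recv 92: fwd; pos4(id70) recv 76: fwd; pos0(id37) recv 73: fwd; pos1(id92) recv 61: drop
Round 3: pos4(id70) recv 92: fwd; pos5(id73) recv 76: fwd; pos1(id92) recv 73: drop
Round 4: pos5(id73) recv 92: fwd; pos6(id61) recv 76: fwd
Round 5: pos6(id61) recv 92: fwd; pos0(id37) recv 76: fwd
Round 6: pos0(id37) recv 92: fwd; pos1(id92) recv 76: drop
Round 7: pos1(id92) recv 92: ELECTED

Answer: 37,61,73,76,92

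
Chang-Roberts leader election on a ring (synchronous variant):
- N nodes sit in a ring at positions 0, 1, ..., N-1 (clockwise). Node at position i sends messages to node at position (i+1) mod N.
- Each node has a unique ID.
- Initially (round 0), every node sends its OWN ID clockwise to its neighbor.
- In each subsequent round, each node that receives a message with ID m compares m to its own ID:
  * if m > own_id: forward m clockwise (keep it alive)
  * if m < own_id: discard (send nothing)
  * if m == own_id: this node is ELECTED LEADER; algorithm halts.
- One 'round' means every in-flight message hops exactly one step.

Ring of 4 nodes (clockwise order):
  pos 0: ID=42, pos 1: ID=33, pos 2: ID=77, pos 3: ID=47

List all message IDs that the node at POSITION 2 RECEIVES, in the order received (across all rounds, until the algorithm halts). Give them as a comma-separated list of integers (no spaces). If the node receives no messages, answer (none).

Round 1: pos1(id33) recv 42: fwd; pos2(id77) recv 33: drop; pos3(id47) recv 77: fwd; pos0(id42) recv 47: fwd
Round 2: pos2(id77) recv 42: drop; pos0(id42) recv 77: fwd; pos1(id33) recv 47: fwd
Round 3: pos1(id33) recv 77: fwd; pos2(id77) recv 47: drop
Round 4: pos2(id77) recv 77: ELECTED

Answer: 33,42,47,77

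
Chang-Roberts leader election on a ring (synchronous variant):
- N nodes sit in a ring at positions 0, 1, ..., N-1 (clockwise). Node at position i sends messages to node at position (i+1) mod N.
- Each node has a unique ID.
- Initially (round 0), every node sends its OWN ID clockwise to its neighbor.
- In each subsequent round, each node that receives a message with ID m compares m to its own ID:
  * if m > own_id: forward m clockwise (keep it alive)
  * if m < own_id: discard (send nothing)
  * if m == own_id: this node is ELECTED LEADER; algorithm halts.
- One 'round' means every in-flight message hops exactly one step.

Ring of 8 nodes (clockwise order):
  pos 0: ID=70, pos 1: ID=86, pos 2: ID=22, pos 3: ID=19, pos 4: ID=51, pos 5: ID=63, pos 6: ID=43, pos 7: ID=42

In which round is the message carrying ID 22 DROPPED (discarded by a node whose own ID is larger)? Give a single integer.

Round 1: pos1(id86) recv 70: drop; pos2(id22) recv 86: fwd; pos3(id19) recv 22: fwd; pos4(id51) recv 19: drop; pos5(id63) recv 51: drop; pos6(id43) recv 63: fwd; pos7(id42) recv 43: fwd; pos0(id70) recv 42: drop
Round 2: pos3(id19) recv 86: fwd; pos4(id51) recv 22: drop; pos7(id42) recv 63: fwd; pos0(id70) recv 43: drop
Round 3: pos4(id51) recv 86: fwd; pos0(id70) recv 63: drop
Round 4: pos5(id63) recv 86: fwd
Round 5: pos6(id43) recv 86: fwd
Round 6: pos7(id42) recv 86: fwd
Round 7: pos0(id70) recv 86: fwd
Round 8: pos1(id86) recv 86: ELECTED
Message ID 22 originates at pos 2; dropped at pos 4 in round 2

Answer: 2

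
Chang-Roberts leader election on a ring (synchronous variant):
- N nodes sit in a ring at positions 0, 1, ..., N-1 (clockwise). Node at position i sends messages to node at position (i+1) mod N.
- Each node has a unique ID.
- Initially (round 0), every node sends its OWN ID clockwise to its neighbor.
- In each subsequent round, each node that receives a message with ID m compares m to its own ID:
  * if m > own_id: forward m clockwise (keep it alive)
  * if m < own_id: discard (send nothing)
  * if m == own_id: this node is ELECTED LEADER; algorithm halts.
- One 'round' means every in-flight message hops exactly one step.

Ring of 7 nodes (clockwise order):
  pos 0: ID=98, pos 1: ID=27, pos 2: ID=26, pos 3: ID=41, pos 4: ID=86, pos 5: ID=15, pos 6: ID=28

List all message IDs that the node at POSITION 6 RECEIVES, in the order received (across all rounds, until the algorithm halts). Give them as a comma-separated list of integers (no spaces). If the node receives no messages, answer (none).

Round 1: pos1(id27) recv 98: fwd; pos2(id26) recv 27: fwd; pos3(id41) recv 26: drop; pos4(id86) recv 41: drop; pos5(id15) recv 86: fwd; pos6(id28) recv 15: drop; pos0(id98) recv 28: drop
Round 2: pos2(id26) recv 98: fwd; pos3(id41) recv 27: drop; pos6(id28) recv 86: fwd
Round 3: pos3(id41) recv 98: fwd; pos0(id98) recv 86: drop
Round 4: pos4(id86) recv 98: fwd
Round 5: pos5(id15) recv 98: fwd
Round 6: pos6(id28) recv 98: fwd
Round 7: pos0(id98) recv 98: ELECTED

Answer: 15,86,98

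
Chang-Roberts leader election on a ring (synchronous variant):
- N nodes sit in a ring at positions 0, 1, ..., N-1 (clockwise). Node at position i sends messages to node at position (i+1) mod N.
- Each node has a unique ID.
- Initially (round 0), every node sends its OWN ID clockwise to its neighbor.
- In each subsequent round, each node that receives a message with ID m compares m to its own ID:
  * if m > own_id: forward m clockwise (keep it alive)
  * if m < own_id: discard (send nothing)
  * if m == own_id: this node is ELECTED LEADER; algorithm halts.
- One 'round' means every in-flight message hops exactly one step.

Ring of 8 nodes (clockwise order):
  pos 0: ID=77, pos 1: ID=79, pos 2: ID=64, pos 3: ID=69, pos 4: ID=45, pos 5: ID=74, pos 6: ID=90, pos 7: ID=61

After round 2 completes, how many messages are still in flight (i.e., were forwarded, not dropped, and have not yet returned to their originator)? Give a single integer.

Round 1: pos1(id79) recv 77: drop; pos2(id64) recv 79: fwd; pos3(id69) recv 64: drop; pos4(id45) recv 69: fwd; pos5(id74) recv 45: drop; pos6(id90) recv 74: drop; pos7(id61) recv 90: fwd; pos0(id77) recv 61: drop
Round 2: pos3(id69) recv 79: fwd; pos5(id74) recv 69: drop; pos0(id77) recv 90: fwd
After round 2: 2 messages still in flight

Answer: 2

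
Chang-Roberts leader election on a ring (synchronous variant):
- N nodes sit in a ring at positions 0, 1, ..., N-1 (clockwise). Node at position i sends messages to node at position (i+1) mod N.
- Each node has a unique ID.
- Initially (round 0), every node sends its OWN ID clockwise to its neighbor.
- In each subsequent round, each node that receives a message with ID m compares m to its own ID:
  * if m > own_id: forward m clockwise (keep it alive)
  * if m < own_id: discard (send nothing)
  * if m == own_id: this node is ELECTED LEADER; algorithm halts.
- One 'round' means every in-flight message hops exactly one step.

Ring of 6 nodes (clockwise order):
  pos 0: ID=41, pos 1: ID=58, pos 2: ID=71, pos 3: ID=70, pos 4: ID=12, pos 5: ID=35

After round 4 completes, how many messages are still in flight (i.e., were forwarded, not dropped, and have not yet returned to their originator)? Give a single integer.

Answer: 2

Derivation:
Round 1: pos1(id58) recv 41: drop; pos2(id71) recv 58: drop; pos3(id70) recv 71: fwd; pos4(id12) recv 70: fwd; pos5(id35) recv 12: drop; pos0(id41) recv 35: drop
Round 2: pos4(id12) recv 71: fwd; pos5(id35) recv 70: fwd
Round 3: pos5(id35) recv 71: fwd; pos0(id41) recv 70: fwd
Round 4: pos0(id41) recv 71: fwd; pos1(id58) recv 70: fwd
After round 4: 2 messages still in flight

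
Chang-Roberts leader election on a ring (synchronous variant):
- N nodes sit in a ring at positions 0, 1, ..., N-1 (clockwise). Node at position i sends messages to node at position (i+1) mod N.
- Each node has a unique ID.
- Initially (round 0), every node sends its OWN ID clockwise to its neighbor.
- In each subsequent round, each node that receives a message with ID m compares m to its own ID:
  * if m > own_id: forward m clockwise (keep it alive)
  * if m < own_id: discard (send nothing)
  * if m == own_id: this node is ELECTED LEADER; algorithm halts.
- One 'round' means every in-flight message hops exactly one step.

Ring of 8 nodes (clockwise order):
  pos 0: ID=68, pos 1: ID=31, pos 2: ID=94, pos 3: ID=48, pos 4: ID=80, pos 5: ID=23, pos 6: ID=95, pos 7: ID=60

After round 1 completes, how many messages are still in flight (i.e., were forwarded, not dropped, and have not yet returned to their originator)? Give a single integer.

Round 1: pos1(id31) recv 68: fwd; pos2(id94) recv 31: drop; pos3(id48) recv 94: fwd; pos4(id80) recv 48: drop; pos5(id23) recv 80: fwd; pos6(id95) recv 23: drop; pos7(id60) recv 95: fwd; pos0(id68) recv 60: drop
After round 1: 4 messages still in flight

Answer: 4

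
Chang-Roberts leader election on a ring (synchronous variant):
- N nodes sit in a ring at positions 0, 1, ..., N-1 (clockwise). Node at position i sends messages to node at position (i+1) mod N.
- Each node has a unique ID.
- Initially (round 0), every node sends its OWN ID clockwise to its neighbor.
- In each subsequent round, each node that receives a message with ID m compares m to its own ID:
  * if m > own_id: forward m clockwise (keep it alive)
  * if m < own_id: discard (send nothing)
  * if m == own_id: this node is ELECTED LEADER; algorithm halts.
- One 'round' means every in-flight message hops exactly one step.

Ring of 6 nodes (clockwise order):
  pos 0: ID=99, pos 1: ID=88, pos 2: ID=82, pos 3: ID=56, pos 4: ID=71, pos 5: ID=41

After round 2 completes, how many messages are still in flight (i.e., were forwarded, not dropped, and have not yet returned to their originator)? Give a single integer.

Round 1: pos1(id88) recv 99: fwd; pos2(id82) recv 88: fwd; pos3(id56) recv 82: fwd; pos4(id71) recv 56: drop; pos5(id41) recv 71: fwd; pos0(id99) recv 41: drop
Round 2: pos2(id82) recv 99: fwd; pos3(id56) recv 88: fwd; pos4(id71) recv 82: fwd; pos0(id99) recv 71: drop
After round 2: 3 messages still in flight

Answer: 3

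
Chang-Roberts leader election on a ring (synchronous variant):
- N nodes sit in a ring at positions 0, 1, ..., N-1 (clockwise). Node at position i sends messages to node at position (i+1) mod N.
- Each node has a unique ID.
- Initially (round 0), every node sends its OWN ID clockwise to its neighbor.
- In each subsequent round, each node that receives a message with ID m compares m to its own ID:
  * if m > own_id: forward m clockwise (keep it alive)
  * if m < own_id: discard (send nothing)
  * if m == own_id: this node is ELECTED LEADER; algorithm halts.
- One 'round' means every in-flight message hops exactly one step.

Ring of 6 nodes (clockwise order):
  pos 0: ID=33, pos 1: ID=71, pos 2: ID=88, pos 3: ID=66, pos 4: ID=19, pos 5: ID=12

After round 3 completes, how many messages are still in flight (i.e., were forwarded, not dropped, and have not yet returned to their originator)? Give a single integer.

Round 1: pos1(id71) recv 33: drop; pos2(id88) recv 71: drop; pos3(id66) recv 88: fwd; pos4(id19) recv 66: fwd; pos5(id12) recv 19: fwd; pos0(id33) recv 12: drop
Round 2: pos4(id19) recv 88: fwd; pos5(id12) recv 66: fwd; pos0(id33) recv 19: drop
Round 3: pos5(id12) recv 88: fwd; pos0(id33) recv 66: fwd
After round 3: 2 messages still in flight

Answer: 2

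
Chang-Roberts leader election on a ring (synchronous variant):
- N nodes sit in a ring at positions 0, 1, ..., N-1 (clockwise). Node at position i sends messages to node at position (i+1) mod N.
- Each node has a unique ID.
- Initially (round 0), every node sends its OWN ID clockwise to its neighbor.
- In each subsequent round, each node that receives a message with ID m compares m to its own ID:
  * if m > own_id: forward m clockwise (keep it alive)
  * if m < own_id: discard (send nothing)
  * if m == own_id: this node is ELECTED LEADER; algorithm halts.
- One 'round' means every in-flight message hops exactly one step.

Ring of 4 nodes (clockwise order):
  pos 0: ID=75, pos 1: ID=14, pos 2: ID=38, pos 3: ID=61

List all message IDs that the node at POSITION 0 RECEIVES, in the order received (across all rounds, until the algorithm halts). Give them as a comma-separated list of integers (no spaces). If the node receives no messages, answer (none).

Round 1: pos1(id14) recv 75: fwd; pos2(id38) recv 14: drop; pos3(id61) recv 38: drop; pos0(id75) recv 61: drop
Round 2: pos2(id38) recv 75: fwd
Round 3: pos3(id61) recv 75: fwd
Round 4: pos0(id75) recv 75: ELECTED

Answer: 61,75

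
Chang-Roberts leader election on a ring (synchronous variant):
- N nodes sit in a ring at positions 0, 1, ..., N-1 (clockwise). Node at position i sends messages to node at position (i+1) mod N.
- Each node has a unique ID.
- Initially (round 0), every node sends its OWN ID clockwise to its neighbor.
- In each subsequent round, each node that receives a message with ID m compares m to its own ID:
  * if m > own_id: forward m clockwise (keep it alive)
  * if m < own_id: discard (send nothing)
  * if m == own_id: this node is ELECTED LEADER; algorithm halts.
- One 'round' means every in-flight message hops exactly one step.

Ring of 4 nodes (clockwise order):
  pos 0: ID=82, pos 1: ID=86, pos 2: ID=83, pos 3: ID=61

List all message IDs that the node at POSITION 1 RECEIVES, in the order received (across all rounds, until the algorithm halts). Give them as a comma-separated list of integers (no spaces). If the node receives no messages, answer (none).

Answer: 82,83,86

Derivation:
Round 1: pos1(id86) recv 82: drop; pos2(id83) recv 86: fwd; pos3(id61) recv 83: fwd; pos0(id82) recv 61: drop
Round 2: pos3(id61) recv 86: fwd; pos0(id82) recv 83: fwd
Round 3: pos0(id82) recv 86: fwd; pos1(id86) recv 83: drop
Round 4: pos1(id86) recv 86: ELECTED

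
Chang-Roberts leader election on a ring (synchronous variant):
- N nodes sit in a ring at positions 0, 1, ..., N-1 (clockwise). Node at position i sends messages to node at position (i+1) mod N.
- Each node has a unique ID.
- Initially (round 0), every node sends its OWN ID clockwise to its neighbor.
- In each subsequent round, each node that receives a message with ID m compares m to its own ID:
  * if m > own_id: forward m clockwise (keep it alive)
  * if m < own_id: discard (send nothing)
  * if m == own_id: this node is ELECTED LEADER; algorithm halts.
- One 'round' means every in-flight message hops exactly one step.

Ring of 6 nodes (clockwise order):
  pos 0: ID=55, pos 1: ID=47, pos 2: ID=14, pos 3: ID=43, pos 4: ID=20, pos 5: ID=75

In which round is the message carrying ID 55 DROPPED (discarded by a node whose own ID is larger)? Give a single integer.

Round 1: pos1(id47) recv 55: fwd; pos2(id14) recv 47: fwd; pos3(id43) recv 14: drop; pos4(id20) recv 43: fwd; pos5(id75) recv 20: drop; pos0(id55) recv 75: fwd
Round 2: pos2(id14) recv 55: fwd; pos3(id43) recv 47: fwd; pos5(id75) recv 43: drop; pos1(id47) recv 75: fwd
Round 3: pos3(id43) recv 55: fwd; pos4(id20) recv 47: fwd; pos2(id14) recv 75: fwd
Round 4: pos4(id20) recv 55: fwd; pos5(id75) recv 47: drop; pos3(id43) recv 75: fwd
Round 5: pos5(id75) recv 55: drop; pos4(id20) recv 75: fwd
Round 6: pos5(id75) recv 75: ELECTED
Message ID 55 originates at pos 0; dropped at pos 5 in round 5

Answer: 5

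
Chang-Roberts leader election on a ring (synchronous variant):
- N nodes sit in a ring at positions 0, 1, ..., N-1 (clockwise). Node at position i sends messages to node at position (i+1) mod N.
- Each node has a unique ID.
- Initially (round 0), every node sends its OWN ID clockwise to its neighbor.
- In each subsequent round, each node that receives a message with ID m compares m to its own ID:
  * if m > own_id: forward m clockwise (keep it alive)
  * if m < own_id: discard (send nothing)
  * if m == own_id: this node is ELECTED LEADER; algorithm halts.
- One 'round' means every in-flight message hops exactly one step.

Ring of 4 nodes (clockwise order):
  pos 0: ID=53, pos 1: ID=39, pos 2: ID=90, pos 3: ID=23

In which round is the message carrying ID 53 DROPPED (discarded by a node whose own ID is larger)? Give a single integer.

Answer: 2

Derivation:
Round 1: pos1(id39) recv 53: fwd; pos2(id90) recv 39: drop; pos3(id23) recv 90: fwd; pos0(id53) recv 23: drop
Round 2: pos2(id90) recv 53: drop; pos0(id53) recv 90: fwd
Round 3: pos1(id39) recv 90: fwd
Round 4: pos2(id90) recv 90: ELECTED
Message ID 53 originates at pos 0; dropped at pos 2 in round 2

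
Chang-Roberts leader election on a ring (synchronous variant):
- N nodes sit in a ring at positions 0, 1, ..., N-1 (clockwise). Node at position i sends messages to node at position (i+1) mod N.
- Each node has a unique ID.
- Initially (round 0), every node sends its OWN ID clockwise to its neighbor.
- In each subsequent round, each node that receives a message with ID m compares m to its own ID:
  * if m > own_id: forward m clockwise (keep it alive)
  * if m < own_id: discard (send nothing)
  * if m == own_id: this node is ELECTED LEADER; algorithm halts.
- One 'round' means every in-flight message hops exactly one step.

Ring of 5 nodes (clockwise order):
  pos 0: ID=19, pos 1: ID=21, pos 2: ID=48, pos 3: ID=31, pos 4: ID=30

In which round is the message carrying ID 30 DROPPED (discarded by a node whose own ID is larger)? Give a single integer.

Answer: 3

Derivation:
Round 1: pos1(id21) recv 19: drop; pos2(id48) recv 21: drop; pos3(id31) recv 48: fwd; pos4(id30) recv 31: fwd; pos0(id19) recv 30: fwd
Round 2: pos4(id30) recv 48: fwd; pos0(id19) recv 31: fwd; pos1(id21) recv 30: fwd
Round 3: pos0(id19) recv 48: fwd; pos1(id21) recv 31: fwd; pos2(id48) recv 30: drop
Round 4: pos1(id21) recv 48: fwd; pos2(id48) recv 31: drop
Round 5: pos2(id48) recv 48: ELECTED
Message ID 30 originates at pos 4; dropped at pos 2 in round 3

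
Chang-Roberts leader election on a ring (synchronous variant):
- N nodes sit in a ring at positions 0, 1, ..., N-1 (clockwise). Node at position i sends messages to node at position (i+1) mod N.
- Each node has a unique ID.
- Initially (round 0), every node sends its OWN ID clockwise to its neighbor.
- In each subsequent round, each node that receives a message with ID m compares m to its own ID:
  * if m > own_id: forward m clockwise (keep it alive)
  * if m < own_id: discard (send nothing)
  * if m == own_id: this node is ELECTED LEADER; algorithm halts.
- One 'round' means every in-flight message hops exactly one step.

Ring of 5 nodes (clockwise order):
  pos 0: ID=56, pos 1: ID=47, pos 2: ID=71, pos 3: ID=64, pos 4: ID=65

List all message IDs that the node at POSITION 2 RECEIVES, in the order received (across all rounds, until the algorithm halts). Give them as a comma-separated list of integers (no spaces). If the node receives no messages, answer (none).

Round 1: pos1(id47) recv 56: fwd; pos2(id71) recv 47: drop; pos3(id64) recv 71: fwd; pos4(id65) recv 64: drop; pos0(id56) recv 65: fwd
Round 2: pos2(id71) recv 56: drop; pos4(id65) recv 71: fwd; pos1(id47) recv 65: fwd
Round 3: pos0(id56) recv 71: fwd; pos2(id71) recv 65: drop
Round 4: pos1(id47) recv 71: fwd
Round 5: pos2(id71) recv 71: ELECTED

Answer: 47,56,65,71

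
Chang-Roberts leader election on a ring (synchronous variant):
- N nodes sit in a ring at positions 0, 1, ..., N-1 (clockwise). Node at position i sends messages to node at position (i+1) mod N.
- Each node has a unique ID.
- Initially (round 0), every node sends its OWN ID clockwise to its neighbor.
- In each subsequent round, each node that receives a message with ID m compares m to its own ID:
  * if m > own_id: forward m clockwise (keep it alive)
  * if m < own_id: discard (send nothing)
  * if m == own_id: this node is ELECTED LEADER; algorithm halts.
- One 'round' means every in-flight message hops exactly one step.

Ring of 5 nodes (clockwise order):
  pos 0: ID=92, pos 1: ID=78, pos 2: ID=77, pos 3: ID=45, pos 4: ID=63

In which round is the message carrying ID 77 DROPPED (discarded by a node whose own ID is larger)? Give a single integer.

Answer: 3

Derivation:
Round 1: pos1(id78) recv 92: fwd; pos2(id77) recv 78: fwd; pos3(id45) recv 77: fwd; pos4(id63) recv 45: drop; pos0(id92) recv 63: drop
Round 2: pos2(id77) recv 92: fwd; pos3(id45) recv 78: fwd; pos4(id63) recv 77: fwd
Round 3: pos3(id45) recv 92: fwd; pos4(id63) recv 78: fwd; pos0(id92) recv 77: drop
Round 4: pos4(id63) recv 92: fwd; pos0(id92) recv 78: drop
Round 5: pos0(id92) recv 92: ELECTED
Message ID 77 originates at pos 2; dropped at pos 0 in round 3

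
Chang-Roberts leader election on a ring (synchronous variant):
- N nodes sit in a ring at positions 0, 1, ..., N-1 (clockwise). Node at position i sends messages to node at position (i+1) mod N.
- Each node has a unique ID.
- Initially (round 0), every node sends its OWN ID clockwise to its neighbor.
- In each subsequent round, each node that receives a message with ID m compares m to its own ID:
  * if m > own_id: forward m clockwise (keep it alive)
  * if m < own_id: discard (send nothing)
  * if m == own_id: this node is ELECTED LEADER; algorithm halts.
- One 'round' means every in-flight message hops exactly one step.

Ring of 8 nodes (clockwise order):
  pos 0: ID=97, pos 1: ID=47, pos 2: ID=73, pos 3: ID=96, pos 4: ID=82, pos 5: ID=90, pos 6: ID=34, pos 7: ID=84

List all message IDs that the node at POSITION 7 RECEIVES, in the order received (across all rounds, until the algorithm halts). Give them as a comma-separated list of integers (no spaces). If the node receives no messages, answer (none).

Round 1: pos1(id47) recv 97: fwd; pos2(id73) recv 47: drop; pos3(id96) recv 73: drop; pos4(id82) recv 96: fwd; pos5(id90) recv 82: drop; pos6(id34) recv 90: fwd; pos7(id84) recv 34: drop; pos0(id97) recv 84: drop
Round 2: pos2(id73) recv 97: fwd; pos5(id90) recv 96: fwd; pos7(id84) recv 90: fwd
Round 3: pos3(id96) recv 97: fwd; pos6(id34) recv 96: fwd; pos0(id97) recv 90: drop
Round 4: pos4(id82) recv 97: fwd; pos7(id84) recv 96: fwd
Round 5: pos5(id90) recv 97: fwd; pos0(id97) recv 96: drop
Round 6: pos6(id34) recv 97: fwd
Round 7: pos7(id84) recv 97: fwd
Round 8: pos0(id97) recv 97: ELECTED

Answer: 34,90,96,97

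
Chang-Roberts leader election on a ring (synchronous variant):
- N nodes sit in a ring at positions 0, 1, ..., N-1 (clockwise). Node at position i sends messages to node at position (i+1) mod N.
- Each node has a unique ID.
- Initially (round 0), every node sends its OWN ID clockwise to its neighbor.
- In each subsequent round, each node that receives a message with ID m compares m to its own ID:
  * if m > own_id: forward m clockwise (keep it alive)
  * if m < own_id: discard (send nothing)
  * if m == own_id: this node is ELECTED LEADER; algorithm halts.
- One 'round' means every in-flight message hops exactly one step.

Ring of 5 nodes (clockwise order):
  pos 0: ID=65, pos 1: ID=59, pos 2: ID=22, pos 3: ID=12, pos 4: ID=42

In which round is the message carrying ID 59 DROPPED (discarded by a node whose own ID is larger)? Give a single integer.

Round 1: pos1(id59) recv 65: fwd; pos2(id22) recv 59: fwd; pos3(id12) recv 22: fwd; pos4(id42) recv 12: drop; pos0(id65) recv 42: drop
Round 2: pos2(id22) recv 65: fwd; pos3(id12) recv 59: fwd; pos4(id42) recv 22: drop
Round 3: pos3(id12) recv 65: fwd; pos4(id42) recv 59: fwd
Round 4: pos4(id42) recv 65: fwd; pos0(id65) recv 59: drop
Round 5: pos0(id65) recv 65: ELECTED
Message ID 59 originates at pos 1; dropped at pos 0 in round 4

Answer: 4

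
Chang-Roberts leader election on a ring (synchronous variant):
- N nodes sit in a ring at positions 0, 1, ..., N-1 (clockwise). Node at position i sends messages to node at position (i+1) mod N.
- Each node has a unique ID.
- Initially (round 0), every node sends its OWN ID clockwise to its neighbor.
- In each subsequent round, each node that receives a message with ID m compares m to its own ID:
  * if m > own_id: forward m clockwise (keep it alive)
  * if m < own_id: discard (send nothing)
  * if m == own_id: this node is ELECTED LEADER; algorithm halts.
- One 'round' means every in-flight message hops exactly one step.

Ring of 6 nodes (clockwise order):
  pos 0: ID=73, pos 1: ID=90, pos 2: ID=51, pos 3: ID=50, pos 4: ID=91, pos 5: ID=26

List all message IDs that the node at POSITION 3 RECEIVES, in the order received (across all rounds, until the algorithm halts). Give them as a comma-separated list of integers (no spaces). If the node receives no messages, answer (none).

Answer: 51,90,91

Derivation:
Round 1: pos1(id90) recv 73: drop; pos2(id51) recv 90: fwd; pos3(id50) recv 51: fwd; pos4(id91) recv 50: drop; pos5(id26) recv 91: fwd; pos0(id73) recv 26: drop
Round 2: pos3(id50) recv 90: fwd; pos4(id91) recv 51: drop; pos0(id73) recv 91: fwd
Round 3: pos4(id91) recv 90: drop; pos1(id90) recv 91: fwd
Round 4: pos2(id51) recv 91: fwd
Round 5: pos3(id50) recv 91: fwd
Round 6: pos4(id91) recv 91: ELECTED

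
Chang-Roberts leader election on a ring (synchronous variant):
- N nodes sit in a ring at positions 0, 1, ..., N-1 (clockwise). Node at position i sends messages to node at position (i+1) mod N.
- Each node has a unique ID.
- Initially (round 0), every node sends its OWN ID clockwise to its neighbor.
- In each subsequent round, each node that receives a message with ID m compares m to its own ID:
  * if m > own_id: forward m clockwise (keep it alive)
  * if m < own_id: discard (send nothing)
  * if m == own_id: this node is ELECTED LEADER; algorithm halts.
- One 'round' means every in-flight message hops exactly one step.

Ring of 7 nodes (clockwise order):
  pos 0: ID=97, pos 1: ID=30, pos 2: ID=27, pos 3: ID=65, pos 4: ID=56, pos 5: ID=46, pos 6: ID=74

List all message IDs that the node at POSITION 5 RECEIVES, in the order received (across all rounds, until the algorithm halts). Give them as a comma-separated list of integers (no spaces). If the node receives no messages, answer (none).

Round 1: pos1(id30) recv 97: fwd; pos2(id27) recv 30: fwd; pos3(id65) recv 27: drop; pos4(id56) recv 65: fwd; pos5(id46) recv 56: fwd; pos6(id74) recv 46: drop; pos0(id97) recv 74: drop
Round 2: pos2(id27) recv 97: fwd; pos3(id65) recv 30: drop; pos5(id46) recv 65: fwd; pos6(id74) recv 56: drop
Round 3: pos3(id65) recv 97: fwd; pos6(id74) recv 65: drop
Round 4: pos4(id56) recv 97: fwd
Round 5: pos5(id46) recv 97: fwd
Round 6: pos6(id74) recv 97: fwd
Round 7: pos0(id97) recv 97: ELECTED

Answer: 56,65,97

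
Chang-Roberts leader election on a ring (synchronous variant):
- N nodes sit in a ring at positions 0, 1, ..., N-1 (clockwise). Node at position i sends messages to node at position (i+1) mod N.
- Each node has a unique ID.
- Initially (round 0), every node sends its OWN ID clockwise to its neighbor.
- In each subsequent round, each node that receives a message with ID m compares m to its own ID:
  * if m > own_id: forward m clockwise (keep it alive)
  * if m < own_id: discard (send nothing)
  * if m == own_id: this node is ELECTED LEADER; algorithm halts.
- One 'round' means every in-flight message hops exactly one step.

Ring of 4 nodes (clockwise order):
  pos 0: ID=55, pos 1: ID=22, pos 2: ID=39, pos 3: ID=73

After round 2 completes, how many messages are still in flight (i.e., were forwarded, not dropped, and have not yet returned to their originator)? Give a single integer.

Round 1: pos1(id22) recv 55: fwd; pos2(id39) recv 22: drop; pos3(id73) recv 39: drop; pos0(id55) recv 73: fwd
Round 2: pos2(id39) recv 55: fwd; pos1(id22) recv 73: fwd
After round 2: 2 messages still in flight

Answer: 2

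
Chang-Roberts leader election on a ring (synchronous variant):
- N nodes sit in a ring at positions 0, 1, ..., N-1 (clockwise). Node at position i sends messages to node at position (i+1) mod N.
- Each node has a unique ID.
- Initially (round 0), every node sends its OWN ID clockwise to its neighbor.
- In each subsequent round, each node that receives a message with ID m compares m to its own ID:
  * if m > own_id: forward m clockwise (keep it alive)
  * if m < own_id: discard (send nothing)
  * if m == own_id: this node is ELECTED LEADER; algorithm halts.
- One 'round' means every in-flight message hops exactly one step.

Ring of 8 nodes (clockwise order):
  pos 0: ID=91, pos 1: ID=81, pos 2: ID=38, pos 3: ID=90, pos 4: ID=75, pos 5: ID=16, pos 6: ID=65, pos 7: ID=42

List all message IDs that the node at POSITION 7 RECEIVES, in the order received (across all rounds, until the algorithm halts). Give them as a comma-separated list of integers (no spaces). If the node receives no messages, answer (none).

Round 1: pos1(id81) recv 91: fwd; pos2(id38) recv 81: fwd; pos3(id90) recv 38: drop; pos4(id75) recv 90: fwd; pos5(id16) recv 75: fwd; pos6(id65) recv 16: drop; pos7(id42) recv 65: fwd; pos0(id91) recv 42: drop
Round 2: pos2(id38) recv 91: fwd; pos3(id90) recv 81: drop; pos5(id16) recv 90: fwd; pos6(id65) recv 75: fwd; pos0(id91) recv 65: drop
Round 3: pos3(id90) recv 91: fwd; pos6(id65) recv 90: fwd; pos7(id42) recv 75: fwd
Round 4: pos4(id75) recv 91: fwd; pos7(id42) recv 90: fwd; pos0(id91) recv 75: drop
Round 5: pos5(id16) recv 91: fwd; pos0(id91) recv 90: drop
Round 6: pos6(id65) recv 91: fwd
Round 7: pos7(id42) recv 91: fwd
Round 8: pos0(id91) recv 91: ELECTED

Answer: 65,75,90,91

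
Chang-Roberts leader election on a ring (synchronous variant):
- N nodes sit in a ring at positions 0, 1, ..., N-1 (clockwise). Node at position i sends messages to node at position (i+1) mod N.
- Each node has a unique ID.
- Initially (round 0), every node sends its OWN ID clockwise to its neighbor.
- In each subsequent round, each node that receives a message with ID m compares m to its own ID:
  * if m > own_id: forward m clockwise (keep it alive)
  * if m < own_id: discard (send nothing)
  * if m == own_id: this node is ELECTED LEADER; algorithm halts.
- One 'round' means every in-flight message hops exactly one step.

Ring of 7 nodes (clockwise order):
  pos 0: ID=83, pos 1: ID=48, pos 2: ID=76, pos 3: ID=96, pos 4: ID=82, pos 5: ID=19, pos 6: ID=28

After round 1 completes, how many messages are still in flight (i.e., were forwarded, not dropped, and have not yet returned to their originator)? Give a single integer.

Round 1: pos1(id48) recv 83: fwd; pos2(id76) recv 48: drop; pos3(id96) recv 76: drop; pos4(id82) recv 96: fwd; pos5(id19) recv 82: fwd; pos6(id28) recv 19: drop; pos0(id83) recv 28: drop
After round 1: 3 messages still in flight

Answer: 3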